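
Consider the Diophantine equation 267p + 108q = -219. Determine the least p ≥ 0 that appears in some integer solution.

gcd(267, 108):
  267 = 2·108 + 51
  108 = 2·51 + 6
  51 = 8·6 + 3
  6 = 2·3
so gcd(267, 108) = 3.
3 divides -219, so solutions exist.
Back-substitute for Bézout coefficients:
  3 = 51 - 8·6
  ... = 267·(17) + 108·(-42)
Scale by -219/3 = -73: (p₀, q₀) = (-1241, 3066).
General solution: p = -1241 + 36t, q = 3066 - 89t for integer t.
p ≥ 0: smallest is -1241 mod 36 = 19 (at t = 35), with q = -49.

19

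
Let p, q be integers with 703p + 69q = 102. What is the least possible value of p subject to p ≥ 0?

45

gcd(703, 69) = 1  (703 = 10*69 + 13, 69 = 5*13 + 4, 13 = 3*4 + 1, 4 = 4*1).
1 divides 102, so solutions exist.
Back-substituting, 703*(16) + 69*(-163) = 1.
Scale by 102/1 = 102: (p₀, q₀) = (1632, -16626).
General solution: p = 1632 + 69t, q = -16626 - 703t for integer t.
p ≥ 0: smallest is 1632 mod 69 = 45 (at t = -23), with q = -457.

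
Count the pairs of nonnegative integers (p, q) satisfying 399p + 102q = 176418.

gcd(399, 102) = 3.
By Bézout, 399*(11) + 102*(-43) = 3.
One solution: (16, 1667).
General: p = 16 + 34t, q = 1667 - 133t.
p ≥ 0 ⇒ t ≥ 0; q ≥ 0 ⇒ t ≤ 12. So t ∈ [0, 12]: 13 solutions.

13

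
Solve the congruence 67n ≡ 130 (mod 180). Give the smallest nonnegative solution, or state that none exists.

10

gcd(180, 67) = 1.
1 divides 130, so solutions exist.
By Bézout, 67·(43) + 180·(-16) = 1.
So 67·(43) ≡ 1 (mod 180); multiply by 130: n ≡ 5590 (mod 180).
Smallest nonnegative: n = 5590 mod 180 = 10.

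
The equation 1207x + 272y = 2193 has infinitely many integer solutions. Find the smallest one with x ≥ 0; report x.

7

gcd(1207, 272) = 17  (1207 = 4·272 + 119, 272 = 2·119 + 34, 119 = 3·34 + 17, 34 = 2·17).
17 divides 2193, so solutions exist.
Back-substituting, 1207·(7) + 272·(-31) = 17.
Scale by 2193/17 = 129: (x₀, y₀) = (903, -3999).
General solution: x = 903 + 16t, y = -3999 - 71t for integer t.
x ≥ 0: smallest is 903 mod 16 = 7 (at t = -56), with y = -23.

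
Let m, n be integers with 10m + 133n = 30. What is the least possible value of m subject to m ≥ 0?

3

gcd(133, 10):
  133 = 13·10 + 3
  10 = 3·3 + 1
  3 = 3·1
so gcd(133, 10) = 1.
1 divides 30, so solutions exist.
Back-substitute for Bézout coefficients:
  1 = 10 - 3·3
  ... = 10·(40) + 133·(-3)
Scale by 30/1 = 30: (m₀, n₀) = (1200, -90).
General solution: m = 1200 + 133t, n = -90 - 10t for integer t.
m ≥ 0: smallest is 1200 mod 133 = 3 (at t = -9), with n = 0.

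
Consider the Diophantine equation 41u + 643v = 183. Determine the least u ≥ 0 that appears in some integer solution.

522

gcd(643, 41) = 1  (643 = 15·41 + 28, 41 = 1·28 + 13, 28 = 2·13 + 2, 13 = 6·2 + 1, 2 = 2·1).
1 divides 183, so solutions exist.
Back-substituting, 41·(298) + 643·(-19) = 1.
Scale by 183/1 = 183: (u₀, v₀) = (54534, -3477).
General solution: u = 54534 + 643t, v = -3477 - 41t for integer t.
u ≥ 0: smallest is 54534 mod 643 = 522 (at t = -84), with v = -33.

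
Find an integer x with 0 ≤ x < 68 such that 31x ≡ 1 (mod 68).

gcd(68, 31) = 1.
By Bézout, 31*(11) + 68*(-5) = 1.
So 31*11 ≡ 1 (mod 68), and 11 mod 68 = 11.

11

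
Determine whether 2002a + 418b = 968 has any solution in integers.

gcd(2002, 418) = 22.
22 divides 968, so integer solutions exist.

yes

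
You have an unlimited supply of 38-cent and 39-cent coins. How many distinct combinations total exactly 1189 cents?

1

Need nonnegative integers with 38j + 39k = 1189.
gcd(38, 39) = 1, and 38·(-1) + 39·(1) = 1.
So (j₀, k₀) = (-1189, 1189); general j = -1189 + 39t, k = 1189 - 38t.
j ≥ 0 ⇒ t ≥ 31; k ≥ 0 ⇒ t ≤ 31. That's 1 value of t.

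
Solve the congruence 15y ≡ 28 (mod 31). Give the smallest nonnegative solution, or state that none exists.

6

gcd(31, 15) = 1.
1 divides 28, so solutions exist.
By Bézout, 15*(-2) + 31*(1) = 1.
So 15*(-2) ≡ 1 (mod 31); multiply by 28: y ≡ -56 (mod 31).
Smallest nonnegative: y = -56 mod 31 = 6.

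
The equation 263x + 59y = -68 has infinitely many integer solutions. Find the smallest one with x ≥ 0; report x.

gcd(263, 59) = 1  (263 = 4·59 + 27, 59 = 2·27 + 5, 27 = 5·5 + 2, 5 = 2·2 + 1, 2 = 2·1).
1 divides -68, so solutions exist.
Back-substituting, 263·(-24) + 59·(107) = 1.
Scale by -68/1 = -68: (x₀, y₀) = (1632, -7276).
General solution: x = 1632 + 59t, y = -7276 - 263t for integer t.
x ≥ 0: smallest is 1632 mod 59 = 39 (at t = -27), with y = -175.

39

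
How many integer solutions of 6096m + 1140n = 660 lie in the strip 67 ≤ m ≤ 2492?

gcd(6096, 1140):
  6096 = 5·1140 + 396
  1140 = 2·396 + 348
  396 = 1·348 + 48
  348 = 7·48 + 12
  48 = 4·12
so gcd(6096, 1140) = 12.
Back-substitute for Bézout coefficients:
  12 = 348 - 7·48
  ... = 6096·(-23) + 1140·(123)
Scale by 55: particular solution (-1265, 6765); reduce m mod 95: (65, -347).
General solution: m = 65 + 95t, n = -347 - 508t for integer t.
67 ≤ 65 + 95t ≤ 2492 gives t ∈ [1, 25], which is 25 values.

25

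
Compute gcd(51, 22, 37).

1

gcd(51, 22) = 1  (51 = 2·22 + 7, 22 = 3·7 + 1, 7 = 7·1).
gcd(1, 37) = 1.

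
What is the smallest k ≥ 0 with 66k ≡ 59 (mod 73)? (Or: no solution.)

2

gcd(73, 66) = 1  (73 = 1*66 + 7, 66 = 9*7 + 3, 7 = 2*3 + 1, 3 = 3*1).
1 divides 59, so solutions exist.
Back-substituting, 66*(-21) + 73*(19) = 1.
So 66*(-21) ≡ 1 (mod 73); multiply by 59: k ≡ -1239 (mod 73).
Smallest nonnegative: k = -1239 mod 73 = 2.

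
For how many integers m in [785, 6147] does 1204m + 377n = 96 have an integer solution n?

14

gcd(1204, 377):
  1204 = 3*377 + 73
  377 = 5*73 + 12
  73 = 6*12 + 1
  12 = 12*1
so gcd(1204, 377) = 1.
Back-substitute for Bézout coefficients:
  1 = 73 - 6*12
  ... = 1204*(31) + 377*(-99)
Scale by 96: particular solution (2976, -9504); reduce m mod 377: (337, -1076).
General solution: m = 337 + 377t, n = -1076 - 1204t for integer t.
785 ≤ 337 + 377t ≤ 6147 gives t ∈ [2, 15], which is 14 values.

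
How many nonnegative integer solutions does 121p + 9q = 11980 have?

11

gcd(121, 9):
  121 = 13×9 + 4
  9 = 2×4 + 1
  4 = 4×1
so gcd(121, 9) = 1.
Back-substitute for Bézout coefficients:
  1 = 9 - 2×4
  ... = 121×(-2) + 9×(27)
Scale by 11980: one solution is (-23960, 323460). Reduce p mod 9: (7, 1237).
General: p = 7 + 9t, q = 1237 - 121t.
p ≥ 0 ⇒ t ≥ 0; q ≥ 0 ⇒ t ≤ 10. So t ∈ [0, 10]: 11 solutions.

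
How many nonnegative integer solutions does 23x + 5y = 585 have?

gcd(23, 5) = 1.
By Bézout, 23·(2) + 5·(-9) = 1.
One solution: (0, 117).
General: x = 0 + 5t, y = 117 - 23t.
x ≥ 0 ⇒ t ≥ 0; y ≥ 0 ⇒ t ≤ 5. So t ∈ [0, 5]: 6 solutions.

6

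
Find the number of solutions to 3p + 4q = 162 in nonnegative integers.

gcd(4, 3):
  4 = 1·3 + 1
  3 = 3·1
so gcd(4, 3) = 1.
Back-substitute for Bézout coefficients:
  1 = 4 - 1·3
  ... = 3·(-1) + 4·(1)
Scale by 162: one solution is (-162, 162). Reduce p mod 4: (2, 39).
General: p = 2 + 4t, q = 39 - 3t.
p ≥ 0 ⇒ t ≥ 0; q ≥ 0 ⇒ t ≤ 13. So t ∈ [0, 13]: 14 solutions.

14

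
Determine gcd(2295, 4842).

gcd(4842, 2295):
  4842 = 2*2295 + 252
  2295 = 9*252 + 27
  252 = 9*27 + 9
  27 = 3*9
so gcd(4842, 2295) = 9.

9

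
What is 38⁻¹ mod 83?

59

gcd(83, 38):
  83 = 2*38 + 7
  38 = 5*7 + 3
  7 = 2*3 + 1
  3 = 3*1
so gcd(83, 38) = 1.
Back-substitute for Bézout coefficients:
  1 = 7 - 2*3
  ... = 38*(-24) + 83*(11)
So 38*-24 ≡ 1 (mod 83), and -24 mod 83 = 59.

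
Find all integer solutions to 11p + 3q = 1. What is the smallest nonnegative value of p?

gcd(11, 3) = 1  (11 = 3×3 + 2, 3 = 1×2 + 1, 2 = 2×1).
1 divides 1, so solutions exist.
Back-substituting, 11×(-1) + 3×(4) = 1.
Scale by 1/1 = 1: (p₀, q₀) = (-1, 4).
General solution: p = -1 + 3t, q = 4 - 11t for integer t.
p ≥ 0: smallest is -1 mod 3 = 2 (at t = 1), with q = -7.

2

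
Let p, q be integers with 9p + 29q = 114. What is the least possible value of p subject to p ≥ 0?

3

gcd(29, 9):
  29 = 3×9 + 2
  9 = 4×2 + 1
  2 = 2×1
so gcd(29, 9) = 1.
1 divides 114, so solutions exist.
Back-substitute for Bézout coefficients:
  1 = 9 - 4×2
  ... = 9×(13) + 29×(-4)
Scale by 114/1 = 114: (p₀, q₀) = (1482, -456).
General solution: p = 1482 + 29t, q = -456 - 9t for integer t.
p ≥ 0: smallest is 1482 mod 29 = 3 (at t = -51), with q = 3.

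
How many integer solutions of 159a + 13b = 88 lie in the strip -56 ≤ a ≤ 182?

19

gcd(159, 13):
  159 = 12·13 + 3
  13 = 4·3 + 1
  3 = 3·1
so gcd(159, 13) = 1.
Back-substitute for Bézout coefficients:
  1 = 13 - 4·3
  ... = 159·(-4) + 13·(49)
Scale by 88: particular solution (-352, 4312); reduce a mod 13: (12, -140).
General solution: a = 12 + 13t, b = -140 - 159t for integer t.
-56 ≤ 12 + 13t ≤ 182 gives t ∈ [-5, 13], which is 19 values.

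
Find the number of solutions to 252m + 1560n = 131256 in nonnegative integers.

gcd(1560, 252):
  1560 = 6·252 + 48
  252 = 5·48 + 12
  48 = 4·12
so gcd(1560, 252) = 12.
Back-substitute for Bézout coefficients:
  12 = 252 - 5·48
  ... = 252·(31) + 1560·(-5)
Scale by 10938: one solution is (339078, -54690). Reduce m mod 130: (38, 78).
General: m = 38 + 130t, n = 78 - 21t.
m ≥ 0 ⇒ t ≥ 0; n ≥ 0 ⇒ t ≤ 3. So t ∈ [0, 3]: 4 solutions.

4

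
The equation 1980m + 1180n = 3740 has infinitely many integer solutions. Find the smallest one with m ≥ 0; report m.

gcd(1980, 1180):
  1980 = 1*1180 + 800
  1180 = 1*800 + 380
  800 = 2*380 + 40
  380 = 9*40 + 20
  40 = 2*20
so gcd(1980, 1180) = 20.
20 divides 3740, so solutions exist.
Back-substitute for Bézout coefficients:
  20 = 380 - 9*40
  ... = 1980*(-28) + 1180*(47)
Scale by 3740/20 = 187: (m₀, n₀) = (-5236, 8789).
General solution: m = -5236 + 59t, n = 8789 - 99t for integer t.
m ≥ 0: smallest is -5236 mod 59 = 15 (at t = 89), with n = -22.

15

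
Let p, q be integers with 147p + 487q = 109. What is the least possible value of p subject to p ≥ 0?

67

gcd(487, 147) = 1  (487 = 3*147 + 46, 147 = 3*46 + 9, 46 = 5*9 + 1, 9 = 9*1).
1 divides 109, so solutions exist.
Back-substituting, 147*(-53) + 487*(16) = 1.
Scale by 109/1 = 109: (p₀, q₀) = (-5777, 1744).
General solution: p = -5777 + 487t, q = 1744 - 147t for integer t.
p ≥ 0: smallest is -5777 mod 487 = 67 (at t = 12), with q = -20.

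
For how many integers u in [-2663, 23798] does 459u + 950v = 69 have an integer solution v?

28

gcd(950, 459) = 1.
By Bézout, 459·(89) + 950·(-43) = 1.
Particular solution: (441, -213).
General solution: u = 441 + 950t, v = -213 - 459t for integer t.
-2663 ≤ 441 + 950t ≤ 23798 gives t ∈ [-3, 24], which is 28 values.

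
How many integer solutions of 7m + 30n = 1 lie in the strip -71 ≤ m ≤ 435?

17

gcd(30, 7) = 1  (30 = 4×7 + 2, 7 = 3×2 + 1, 2 = 2×1).
Back-substituting, 7×(13) + 30×(-3) = 1.
Scale by 1: particular solution (13, -3); reduce m mod 30: (13, -3).
General solution: m = 13 + 30t, n = -3 - 7t for integer t.
-71 ≤ 13 + 30t ≤ 435 gives t ∈ [-2, 14], which is 17 values.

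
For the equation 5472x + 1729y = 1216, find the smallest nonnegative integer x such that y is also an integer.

gcd(5472, 1729) = 19  (5472 = 3*1729 + 285, 1729 = 6*285 + 19, 285 = 15*19).
19 divides 1216, so solutions exist.
Back-substituting, 5472*(-6) + 1729*(19) = 19.
Scale by 1216/19 = 64: (x₀, y₀) = (-384, 1216).
General solution: x = -384 + 91t, y = 1216 - 288t for integer t.
x ≥ 0: smallest is -384 mod 91 = 71 (at t = 5), with y = -224.

71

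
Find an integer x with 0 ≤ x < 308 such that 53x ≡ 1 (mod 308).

93

gcd(308, 53) = 1.
By Bézout, 53×(93) + 308×(-16) = 1.
So 53×93 ≡ 1 (mod 308), and 93 mod 308 = 93.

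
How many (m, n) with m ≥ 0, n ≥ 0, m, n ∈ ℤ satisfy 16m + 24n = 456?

10

gcd(24, 16):
  24 = 1*16 + 8
  16 = 2*8
so gcd(24, 16) = 8.
Back-substitute for Bézout coefficients:
  8 = 24 - 1*16
  ... = 16*(-1) + 24*(1)
Scale by 57: one solution is (-57, 57). Reduce m mod 3: (0, 19).
General: m = 0 + 3t, n = 19 - 2t.
m ≥ 0 ⇒ t ≥ 0; n ≥ 0 ⇒ t ≤ 9. So t ∈ [0, 9]: 10 solutions.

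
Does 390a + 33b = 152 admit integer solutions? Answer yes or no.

gcd(390, 33):
  390 = 11*33 + 27
  33 = 1*27 + 6
  27 = 4*6 + 3
  6 = 2*3
so gcd(390, 33) = 3.
3 does not divide 152 (remainder 2), so no integer solutions.

no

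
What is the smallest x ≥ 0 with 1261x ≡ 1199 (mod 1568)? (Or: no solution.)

gcd(1568, 1261):
  1568 = 1*1261 + 307
  1261 = 4*307 + 33
  307 = 9*33 + 10
  33 = 3*10 + 3
  10 = 3*3 + 1
  3 = 3*1
so gcd(1568, 1261) = 1.
1 divides 1199, so solutions exist.
Back-substitute for Bézout coefficients:
  1 = 10 - 3*3
  ... = 1261*(-475) + 1568*(382)
So 1261*(-475) ≡ 1 (mod 1568); multiply by 1199: x ≡ -569525 (mod 1568).
Smallest nonnegative: x = -569525 mod 1568 = 1227.

1227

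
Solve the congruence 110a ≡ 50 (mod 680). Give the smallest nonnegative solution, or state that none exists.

gcd(680, 110) = 10  (680 = 6×110 + 20, 110 = 5×20 + 10, 20 = 2×10).
10 divides 50, so solutions exist.
Back-substituting, 110×(31) + 680×(-5) = 10.
So 110×(31) ≡ 10 (mod 680); multiply by 5: a ≡ 155 (mod 68).
Smallest nonnegative: a = 155 mod 68 = 19.

19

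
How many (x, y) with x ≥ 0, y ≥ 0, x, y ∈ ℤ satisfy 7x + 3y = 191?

gcd(7, 3):
  7 = 2*3 + 1
  3 = 3*1
so gcd(7, 3) = 1.
Back-substitute for Bézout coefficients:
  1 = 7 - 2*3
  ... = 7*(1) + 3*(-2)
Scale by 191: one solution is (191, -382). Reduce x mod 3: (2, 59).
General: x = 2 + 3t, y = 59 - 7t.
x ≥ 0 ⇒ t ≥ 0; y ≥ 0 ⇒ t ≤ 8. So t ∈ [0, 8]: 9 solutions.

9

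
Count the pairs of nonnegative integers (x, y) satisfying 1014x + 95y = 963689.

gcd(1014, 95):
  1014 = 10*95 + 64
  95 = 1*64 + 31
  64 = 2*31 + 2
  31 = 15*2 + 1
  2 = 2*1
so gcd(1014, 95) = 1.
Back-substitute for Bézout coefficients:
  1 = 31 - 15*2
  ... = 1014*(-46) + 95*(491)
Scale by 963689: one solution is (-44329694, 473171299). Reduce x mod 95: (61, 9493).
General: x = 61 + 95t, y = 9493 - 1014t.
x ≥ 0 ⇒ t ≥ 0; y ≥ 0 ⇒ t ≤ 9. So t ∈ [0, 9]: 10 solutions.

10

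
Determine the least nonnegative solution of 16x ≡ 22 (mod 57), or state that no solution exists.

37

gcd(57, 16):
  57 = 3·16 + 9
  16 = 1·9 + 7
  9 = 1·7 + 2
  7 = 3·2 + 1
  2 = 2·1
so gcd(57, 16) = 1.
1 divides 22, so solutions exist.
Back-substitute for Bézout coefficients:
  1 = 7 - 3·2
  ... = 16·(25) + 57·(-7)
So 16·(25) ≡ 1 (mod 57); multiply by 22: x ≡ 550 (mod 57).
Smallest nonnegative: x = 550 mod 57 = 37.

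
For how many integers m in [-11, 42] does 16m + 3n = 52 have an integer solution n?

gcd(16, 3):
  16 = 5×3 + 1
  3 = 3×1
so gcd(16, 3) = 1.
Back-substitute for Bézout coefficients:
  1 = 16 - 5×3
  ... = 16×(1) + 3×(-5)
Scale by 52: particular solution (52, -260); reduce m mod 3: (1, 12).
General solution: m = 1 + 3t, n = 12 - 16t for integer t.
-11 ≤ 1 + 3t ≤ 42 gives t ∈ [-4, 13], which is 18 values.

18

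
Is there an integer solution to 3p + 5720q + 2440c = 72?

gcd(5720, 3) = 1.
gcd(1, 2440) = 1.
1 divides 72, so integer solutions exist.

yes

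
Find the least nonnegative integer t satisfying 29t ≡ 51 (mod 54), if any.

39

gcd(54, 29) = 1  (54 = 1·29 + 25, 29 = 1·25 + 4, 25 = 6·4 + 1, 4 = 4·1).
1 divides 51, so solutions exist.
Back-substituting, 29·(-13) + 54·(7) = 1.
So 29·(-13) ≡ 1 (mod 54); multiply by 51: t ≡ -663 (mod 54).
Smallest nonnegative: t = -663 mod 54 = 39.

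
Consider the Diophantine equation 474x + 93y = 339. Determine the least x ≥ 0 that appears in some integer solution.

17

gcd(474, 93):
  474 = 5*93 + 9
  93 = 10*9 + 3
  9 = 3*3
so gcd(474, 93) = 3.
3 divides 339, so solutions exist.
Back-substitute for Bézout coefficients:
  3 = 93 - 10*9
  ... = 474*(-10) + 93*(51)
Scale by 339/3 = 113: (x₀, y₀) = (-1130, 5763).
General solution: x = -1130 + 31t, y = 5763 - 158t for integer t.
x ≥ 0: smallest is -1130 mod 31 = 17 (at t = 37), with y = -83.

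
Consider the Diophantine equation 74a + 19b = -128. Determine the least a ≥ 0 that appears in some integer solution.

7

gcd(74, 19):
  74 = 3·19 + 17
  19 = 1·17 + 2
  17 = 8·2 + 1
  2 = 2·1
so gcd(74, 19) = 1.
1 divides -128, so solutions exist.
Back-substitute for Bézout coefficients:
  1 = 17 - 8·2
  ... = 74·(9) + 19·(-35)
Scale by -128/1 = -128: (a₀, b₀) = (-1152, 4480).
General solution: a = -1152 + 19t, b = 4480 - 74t for integer t.
a ≥ 0: smallest is -1152 mod 19 = 7 (at t = 61), with b = -34.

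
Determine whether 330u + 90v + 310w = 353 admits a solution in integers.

no

gcd(330, 90):
  330 = 3·90 + 60
  90 = 1·60 + 30
  60 = 2·30
so gcd(330, 90) = 30.
gcd(30, 310) = 10.
10 does not divide 353 (remainder 3), so no integer solutions.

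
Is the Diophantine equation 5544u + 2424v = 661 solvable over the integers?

gcd(5544, 2424):
  5544 = 2×2424 + 696
  2424 = 3×696 + 336
  696 = 2×336 + 24
  336 = 14×24
so gcd(5544, 2424) = 24.
24 does not divide 661 (remainder 13), so no integer solutions.

no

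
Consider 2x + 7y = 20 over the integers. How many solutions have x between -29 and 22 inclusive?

7

gcd(7, 2):
  7 = 3·2 + 1
  2 = 2·1
so gcd(7, 2) = 1.
Back-substitute for Bézout coefficients:
  1 = 7 - 3·2
  ... = 2·(-3) + 7·(1)
Scale by 20: particular solution (-60, 20); reduce x mod 7: (3, 2).
General solution: x = 3 + 7t, y = 2 - 2t for integer t.
-29 ≤ 3 + 7t ≤ 22 gives t ∈ [-4, 2], which is 7 values.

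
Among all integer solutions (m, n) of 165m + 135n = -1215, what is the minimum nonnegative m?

0

gcd(165, 135) = 15.
15 divides -1215, so solutions exist.
By Bézout, 165*(-4) + 135*(5) = 15.
Scale by -1215/15 = -81: (m₀, n₀) = (324, -405).
General solution: m = 324 + 9t, n = -405 - 11t for integer t.
m ≥ 0: smallest is 324 mod 9 = 0 (at t = -36), with n = -9.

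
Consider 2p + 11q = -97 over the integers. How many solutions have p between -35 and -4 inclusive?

3

gcd(11, 2):
  11 = 5×2 + 1
  2 = 2×1
so gcd(11, 2) = 1.
Back-substitute for Bézout coefficients:
  1 = 11 - 5×2
  ... = 2×(-5) + 11×(1)
Scale by -97: particular solution (485, -97); reduce p mod 11: (1, -9).
General solution: p = 1 + 11t, q = -9 - 2t for integer t.
-35 ≤ 1 + 11t ≤ -4 gives t ∈ [-3, -1], which is 3 values.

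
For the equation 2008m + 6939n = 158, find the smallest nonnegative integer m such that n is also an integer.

gcd(6939, 2008) = 1  (6939 = 3×2008 + 915, 2008 = 2×915 + 178, 915 = 5×178 + 25, 178 = 7×25 + 3, 25 = 8×3 + 1, 3 = 3×1).
1 divides 158, so solutions exist.
Back-substituting, 2008×(-2222) + 6939×(643) = 1.
Scale by 158/1 = 158: (m₀, n₀) = (-351076, 101594).
General solution: m = -351076 + 6939t, n = 101594 - 2008t for integer t.
m ≥ 0: smallest is -351076 mod 6939 = 2813 (at t = 51), with n = -814.

2813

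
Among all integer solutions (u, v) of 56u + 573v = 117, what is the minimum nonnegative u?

gcd(573, 56):
  573 = 10*56 + 13
  56 = 4*13 + 4
  13 = 3*4 + 1
  4 = 4*1
so gcd(573, 56) = 1.
1 divides 117, so solutions exist.
Back-substitute for Bézout coefficients:
  1 = 13 - 3*4
  ... = 56*(-133) + 573*(13)
Scale by 117/1 = 117: (u₀, v₀) = (-15561, 1521).
General solution: u = -15561 + 573t, v = 1521 - 56t for integer t.
u ≥ 0: smallest is -15561 mod 573 = 483 (at t = 28), with v = -47.

483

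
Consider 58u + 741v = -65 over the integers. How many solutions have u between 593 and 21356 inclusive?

gcd(741, 58) = 1.
By Bézout, 58·(115) + 741·(-9) = 1.
Particular solution: (676, -53).
General solution: u = 676 + 741t, v = -53 - 58t for integer t.
593 ≤ 676 + 741t ≤ 21356 gives t ∈ [0, 27], which is 28 values.

28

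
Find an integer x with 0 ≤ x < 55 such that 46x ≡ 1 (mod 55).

6

gcd(55, 46) = 1  (55 = 1·46 + 9, 46 = 5·9 + 1, 9 = 9·1).
Back-substituting, 46·(6) + 55·(-5) = 1.
So 46·6 ≡ 1 (mod 55), and 6 mod 55 = 6.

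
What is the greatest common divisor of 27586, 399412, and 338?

26

gcd(399412, 27586) = 26.
gcd(26, 338) = 26.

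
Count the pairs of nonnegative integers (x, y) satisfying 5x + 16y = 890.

gcd(16, 5) = 1.
By Bézout, 5·(-3) + 16·(1) = 1.
One solution: (2, 55).
General: x = 2 + 16t, y = 55 - 5t.
x ≥ 0 ⇒ t ≥ 0; y ≥ 0 ⇒ t ≤ 11. So t ∈ [0, 11]: 12 solutions.

12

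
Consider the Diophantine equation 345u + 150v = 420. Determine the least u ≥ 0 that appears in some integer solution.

gcd(345, 150) = 15  (345 = 2·150 + 45, 150 = 3·45 + 15, 45 = 3·15).
15 divides 420, so solutions exist.
Back-substituting, 345·(-3) + 150·(7) = 15.
Scale by 420/15 = 28: (u₀, v₀) = (-84, 196).
General solution: u = -84 + 10t, v = 196 - 23t for integer t.
u ≥ 0: smallest is -84 mod 10 = 6 (at t = 9), with v = -11.

6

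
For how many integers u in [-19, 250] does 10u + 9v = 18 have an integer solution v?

gcd(10, 9):
  10 = 1·9 + 1
  9 = 9·1
so gcd(10, 9) = 1.
Back-substitute for Bézout coefficients:
  1 = 10 - 1·9
  ... = 10·(1) + 9·(-1)
Scale by 18: particular solution (18, -18); reduce u mod 9: (0, 2).
General solution: u = 0 + 9t, v = 2 - 10t for integer t.
-19 ≤ 0 + 9t ≤ 250 gives t ∈ [-2, 27], which is 30 values.

30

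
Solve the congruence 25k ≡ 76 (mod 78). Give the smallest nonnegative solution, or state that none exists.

gcd(78, 25) = 1  (78 = 3×25 + 3, 25 = 8×3 + 1, 3 = 3×1).
1 divides 76, so solutions exist.
Back-substituting, 25×(25) + 78×(-8) = 1.
So 25×(25) ≡ 1 (mod 78); multiply by 76: k ≡ 1900 (mod 78).
Smallest nonnegative: k = 1900 mod 78 = 28.

28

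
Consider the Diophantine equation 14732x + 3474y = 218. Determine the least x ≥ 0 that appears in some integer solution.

1276

gcd(14732, 3474):
  14732 = 4·3474 + 836
  3474 = 4·836 + 130
  836 = 6·130 + 56
  130 = 2·56 + 18
  56 = 3·18 + 2
  18 = 9·2
so gcd(14732, 3474) = 2.
2 divides 218, so solutions exist.
Back-substitute for Bézout coefficients:
  2 = 56 - 3·18
  ... = 14732·(187) + 3474·(-793)
Scale by 218/2 = 109: (x₀, y₀) = (20383, -86437).
General solution: x = 20383 + 1737t, y = -86437 - 7366t for integer t.
x ≥ 0: smallest is 20383 mod 1737 = 1276 (at t = -11), with y = -5411.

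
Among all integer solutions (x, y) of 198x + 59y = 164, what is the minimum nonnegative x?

5

gcd(198, 59):
  198 = 3*59 + 21
  59 = 2*21 + 17
  21 = 1*17 + 4
  17 = 4*4 + 1
  4 = 4*1
so gcd(198, 59) = 1.
1 divides 164, so solutions exist.
Back-substitute for Bézout coefficients:
  1 = 17 - 4*4
  ... = 198*(-14) + 59*(47)
Scale by 164/1 = 164: (x₀, y₀) = (-2296, 7708).
General solution: x = -2296 + 59t, y = 7708 - 198t for integer t.
x ≥ 0: smallest is -2296 mod 59 = 5 (at t = 39), with y = -14.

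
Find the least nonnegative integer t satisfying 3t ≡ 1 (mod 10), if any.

7

gcd(10, 3) = 1  (10 = 3*3 + 1, 3 = 3*1).
1 divides 1, so solutions exist.
Back-substituting, 3*(-3) + 10*(1) = 1.
So 3*(-3) ≡ 1 (mod 10); multiply by 1: t ≡ -3 (mod 10).
Smallest nonnegative: t = -3 mod 10 = 7.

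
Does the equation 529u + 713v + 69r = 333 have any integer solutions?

gcd(713, 529) = 23.
gcd(23, 69) = 23.
23 does not divide 333 (remainder 11), so no integer solutions.

no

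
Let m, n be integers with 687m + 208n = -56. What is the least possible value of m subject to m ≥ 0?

gcd(687, 208) = 1.
1 divides -56, so solutions exist.
By Bézout, 687·(-33) + 208·(109) = 1.
Scale by -56/1 = -56: (m₀, n₀) = (1848, -6104).
General solution: m = 1848 + 208t, n = -6104 - 687t for integer t.
m ≥ 0: smallest is 1848 mod 208 = 184 (at t = -8), with n = -608.

184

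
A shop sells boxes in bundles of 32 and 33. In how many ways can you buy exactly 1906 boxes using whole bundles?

Need nonnegative integers with 32j + 33k = 1906.
gcd(32, 33) = 1, and 32·(-1) + 33·(1) = 1.
So (j₀, k₀) = (-1906, 1906); general j = -1906 + 33t, k = 1906 - 32t.
j ≥ 0 ⇒ t ≥ 58; k ≥ 0 ⇒ t ≤ 59. That's 2 values of t.

2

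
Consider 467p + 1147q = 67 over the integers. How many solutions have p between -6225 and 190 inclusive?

5

gcd(1147, 467):
  1147 = 2·467 + 213
  467 = 2·213 + 41
  213 = 5·41 + 8
  41 = 5·8 + 1
  8 = 8·1
so gcd(1147, 467) = 1.
Back-substitute for Bézout coefficients:
  1 = 41 - 5·8
  ... = 467·(140) + 1147·(-57)
Scale by 67: particular solution (9380, -3819); reduce p mod 1147: (204, -83).
General solution: p = 204 + 1147t, q = -83 - 467t for integer t.
-6225 ≤ 204 + 1147t ≤ 190 gives t ∈ [-5, -1], which is 5 values.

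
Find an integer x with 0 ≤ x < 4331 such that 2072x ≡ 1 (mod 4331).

gcd(4331, 2072) = 1.
By Bézout, 2072·(579) + 4331·(-277) = 1.
So 2072·579 ≡ 1 (mod 4331), and 579 mod 4331 = 579.

579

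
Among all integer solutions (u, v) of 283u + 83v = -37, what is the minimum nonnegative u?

gcd(283, 83):
  283 = 3·83 + 34
  83 = 2·34 + 15
  34 = 2·15 + 4
  15 = 3·4 + 3
  4 = 1·3 + 1
  3 = 3·1
so gcd(283, 83) = 1.
1 divides -37, so solutions exist.
Back-substitute for Bézout coefficients:
  1 = 4 - 1·3
  ... = 283·(22) + 83·(-75)
Scale by -37/1 = -37: (u₀, v₀) = (-814, 2775).
General solution: u = -814 + 83t, v = 2775 - 283t for integer t.
u ≥ 0: smallest is -814 mod 83 = 16 (at t = 10), with v = -55.

16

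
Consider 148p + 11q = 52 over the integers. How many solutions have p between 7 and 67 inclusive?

gcd(148, 11) = 1.
By Bézout, 148*(-2) + 11*(27) = 1.
Particular solution: (6, -76).
General solution: p = 6 + 11t, q = -76 - 148t for integer t.
7 ≤ 6 + 11t ≤ 67 gives t ∈ [1, 5], which is 5 values.

5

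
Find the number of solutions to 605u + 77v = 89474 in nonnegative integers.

gcd(605, 77):
  605 = 7·77 + 66
  77 = 1·66 + 11
  66 = 6·11
so gcd(605, 77) = 11.
Back-substitute for Bézout coefficients:
  11 = 77 - 1·66
  ... = 605·(-1) + 77·(8)
Scale by 8134: one solution is (-8134, 65072). Reduce u mod 7: (0, 1162).
General: u = 0 + 7t, v = 1162 - 55t.
u ≥ 0 ⇒ t ≥ 0; v ≥ 0 ⇒ t ≤ 21. So t ∈ [0, 21]: 22 solutions.

22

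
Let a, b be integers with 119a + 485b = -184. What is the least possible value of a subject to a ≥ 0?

459

gcd(485, 119) = 1.
1 divides -184, so solutions exist.
By Bézout, 119·(-216) + 485·(53) = 1.
Scale by -184/1 = -184: (a₀, b₀) = (39744, -9752).
General solution: a = 39744 + 485t, b = -9752 - 119t for integer t.
a ≥ 0: smallest is 39744 mod 485 = 459 (at t = -81), with b = -113.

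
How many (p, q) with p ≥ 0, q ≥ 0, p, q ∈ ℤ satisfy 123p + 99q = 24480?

gcd(123, 99) = 3  (123 = 1×99 + 24, 99 = 4×24 + 3, 24 = 8×3).
Back-substituting, 123×(-4) + 99×(5) = 3.
Scale by 8160: one solution is (-32640, 40800). Reduce p mod 33: (30, 210).
General: p = 30 + 33t, q = 210 - 41t.
p ≥ 0 ⇒ t ≥ 0; q ≥ 0 ⇒ t ≤ 5. So t ∈ [0, 5]: 6 solutions.

6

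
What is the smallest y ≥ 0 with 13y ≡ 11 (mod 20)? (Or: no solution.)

7

gcd(20, 13) = 1.
1 divides 11, so solutions exist.
By Bézout, 13×(-3) + 20×(2) = 1.
So 13×(-3) ≡ 1 (mod 20); multiply by 11: y ≡ -33 (mod 20).
Smallest nonnegative: y = -33 mod 20 = 7.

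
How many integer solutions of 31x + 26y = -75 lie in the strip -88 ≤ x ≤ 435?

20

gcd(31, 26) = 1  (31 = 1*26 + 5, 26 = 5*5 + 1, 5 = 5*1).
Back-substituting, 31*(-5) + 26*(6) = 1.
Scale by -75: particular solution (375, -450); reduce x mod 26: (11, -16).
General solution: x = 11 + 26t, y = -16 - 31t for integer t.
-88 ≤ 11 + 26t ≤ 435 gives t ∈ [-3, 16], which is 20 values.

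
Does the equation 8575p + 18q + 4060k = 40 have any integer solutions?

yes

gcd(8575, 18) = 1  (8575 = 476×18 + 7, 18 = 2×7 + 4, 7 = 1×4 + 3, 4 = 1×3 + 1, 3 = 3×1).
gcd(1, 4060) = 1.
1 divides 40, so integer solutions exist.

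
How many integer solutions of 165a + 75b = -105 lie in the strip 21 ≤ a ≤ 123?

21

gcd(165, 75) = 15.
By Bézout, 165*(1) + 75*(-2) = 15.
Particular solution: (3, -8).
General solution: a = 3 + 5t, b = -8 - 11t for integer t.
21 ≤ 3 + 5t ≤ 123 gives t ∈ [4, 24], which is 21 values.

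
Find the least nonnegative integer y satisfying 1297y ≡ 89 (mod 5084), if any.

gcd(5084, 1297):
  5084 = 3×1297 + 1193
  1297 = 1×1193 + 104
  1193 = 11×104 + 49
  104 = 2×49 + 6
  49 = 8×6 + 1
  6 = 6×1
so gcd(5084, 1297) = 1.
1 divides 89, so solutions exist.
Back-substitute for Bézout coefficients:
  1 = 49 - 8×6
  ... = 1297×(-831) + 5084×(212)
So 1297×(-831) ≡ 1 (mod 5084); multiply by 89: y ≡ -73959 (mod 5084).
Smallest nonnegative: y = -73959 mod 5084 = 2301.

2301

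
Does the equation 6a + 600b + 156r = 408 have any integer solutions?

yes

gcd(600, 6) = 6  (600 = 100·6).
gcd(6, 156) = 6.
6 divides 408, so integer solutions exist.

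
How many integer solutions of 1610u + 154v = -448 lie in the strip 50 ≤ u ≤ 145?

gcd(1610, 154):
  1610 = 10·154 + 70
  154 = 2·70 + 14
  70 = 5·14
so gcd(1610, 154) = 14.
Back-substitute for Bézout coefficients:
  14 = 154 - 2·70
  ... = 1610·(-2) + 154·(21)
Scale by -32: particular solution (64, -672); reduce u mod 11: (9, -97).
General solution: u = 9 + 11t, v = -97 - 115t for integer t.
50 ≤ 9 + 11t ≤ 145 gives t ∈ [4, 12], which is 9 values.

9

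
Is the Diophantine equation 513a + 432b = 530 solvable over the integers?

no

gcd(513, 432):
  513 = 1·432 + 81
  432 = 5·81 + 27
  81 = 3·27
so gcd(513, 432) = 27.
27 does not divide 530 (remainder 17), so no integer solutions.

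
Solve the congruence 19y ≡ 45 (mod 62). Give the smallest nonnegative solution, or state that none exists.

35

gcd(62, 19) = 1  (62 = 3×19 + 5, 19 = 3×5 + 4, 5 = 1×4 + 1, 4 = 4×1).
1 divides 45, so solutions exist.
Back-substituting, 19×(-13) + 62×(4) = 1.
So 19×(-13) ≡ 1 (mod 62); multiply by 45: y ≡ -585 (mod 62).
Smallest nonnegative: y = -585 mod 62 = 35.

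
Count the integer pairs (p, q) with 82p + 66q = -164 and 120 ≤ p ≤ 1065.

gcd(82, 66) = 2.
By Bézout, 82·(-4) + 66·(5) = 2.
Particular solution: (31, -41).
General solution: p = 31 + 33t, q = -41 - 41t for integer t.
120 ≤ 31 + 33t ≤ 1065 gives t ∈ [3, 31], which is 29 values.

29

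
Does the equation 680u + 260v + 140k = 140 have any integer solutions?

gcd(680, 260) = 20.
gcd(20, 140) = 20.
20 divides 140, so integer solutions exist.

yes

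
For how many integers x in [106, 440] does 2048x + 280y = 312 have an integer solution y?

gcd(2048, 280):
  2048 = 7*280 + 88
  280 = 3*88 + 16
  88 = 5*16 + 8
  16 = 2*8
so gcd(2048, 280) = 8.
Back-substitute for Bézout coefficients:
  8 = 88 - 5*16
  ... = 2048*(16) + 280*(-117)
Scale by 39: particular solution (624, -4563); reduce x mod 35: (29, -211).
General solution: x = 29 + 35t, y = -211 - 256t for integer t.
106 ≤ 29 + 35t ≤ 440 gives t ∈ [3, 11], which is 9 values.

9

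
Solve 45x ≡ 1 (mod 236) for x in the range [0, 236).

gcd(236, 45) = 1  (236 = 5·45 + 11, 45 = 4·11 + 1, 11 = 11·1).
Back-substituting, 45·(21) + 236·(-4) = 1.
So 45·21 ≡ 1 (mod 236), and 21 mod 236 = 21.

21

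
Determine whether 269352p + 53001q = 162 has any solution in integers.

gcd(269352, 53001) = 27  (269352 = 5×53001 + 4347, 53001 = 12×4347 + 837, 4347 = 5×837 + 162, 837 = 5×162 + 27, 162 = 6×27).
27 divides 162, so integer solutions exist.

yes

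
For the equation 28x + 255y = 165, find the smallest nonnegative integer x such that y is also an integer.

15

gcd(255, 28) = 1  (255 = 9*28 + 3, 28 = 9*3 + 1, 3 = 3*1).
1 divides 165, so solutions exist.
Back-substituting, 28*(82) + 255*(-9) = 1.
Scale by 165/1 = 165: (x₀, y₀) = (13530, -1485).
General solution: x = 13530 + 255t, y = -1485 - 28t for integer t.
x ≥ 0: smallest is 13530 mod 255 = 15 (at t = -53), with y = -1.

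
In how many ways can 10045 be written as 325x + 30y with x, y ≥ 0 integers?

gcd(325, 30):
  325 = 10*30 + 25
  30 = 1*25 + 5
  25 = 5*5
so gcd(325, 30) = 5.
Back-substitute for Bézout coefficients:
  5 = 30 - 1*25
  ... = 325*(-1) + 30*(11)
Scale by 2009: one solution is (-2009, 22099). Reduce x mod 6: (1, 324).
General: x = 1 + 6t, y = 324 - 65t.
x ≥ 0 ⇒ t ≥ 0; y ≥ 0 ⇒ t ≤ 4. So t ∈ [0, 4]: 5 solutions.

5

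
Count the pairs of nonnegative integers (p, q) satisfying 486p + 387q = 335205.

gcd(486, 387):
  486 = 1×387 + 99
  387 = 3×99 + 90
  99 = 1×90 + 9
  90 = 10×9
so gcd(486, 387) = 9.
Back-substitute for Bézout coefficients:
  9 = 99 - 1×90
  ... = 486×(4) + 387×(-5)
Scale by 37245: one solution is (148980, -186225). Reduce p mod 43: (28, 831).
General: p = 28 + 43t, q = 831 - 54t.
p ≥ 0 ⇒ t ≥ 0; q ≥ 0 ⇒ t ≤ 15. So t ∈ [0, 15]: 16 solutions.

16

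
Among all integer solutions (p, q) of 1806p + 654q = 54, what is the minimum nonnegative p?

gcd(1806, 654):
  1806 = 2*654 + 498
  654 = 1*498 + 156
  498 = 3*156 + 30
  156 = 5*30 + 6
  30 = 5*6
so gcd(1806, 654) = 6.
6 divides 54, so solutions exist.
Back-substitute for Bézout coefficients:
  6 = 156 - 5*30
  ... = 1806*(-21) + 654*(58)
Scale by 54/6 = 9: (p₀, q₀) = (-189, 522).
General solution: p = -189 + 109t, q = 522 - 301t for integer t.
p ≥ 0: smallest is -189 mod 109 = 29 (at t = 2), with q = -80.

29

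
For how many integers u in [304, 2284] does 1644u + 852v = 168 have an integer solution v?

28

gcd(1644, 852) = 12.
By Bézout, 1644×(14) + 852×(-27) = 12.
Particular solution: (54, -104).
General solution: u = 54 + 71t, v = -104 - 137t for integer t.
304 ≤ 54 + 71t ≤ 2284 gives t ∈ [4, 31], which is 28 values.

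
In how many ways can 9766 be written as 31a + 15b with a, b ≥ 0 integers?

gcd(31, 15) = 1.
By Bézout, 31*(1) + 15*(-2) = 1.
One solution: (1, 649).
General: a = 1 + 15t, b = 649 - 31t.
a ≥ 0 ⇒ t ≥ 0; b ≥ 0 ⇒ t ≤ 20. So t ∈ [0, 20]: 21 solutions.

21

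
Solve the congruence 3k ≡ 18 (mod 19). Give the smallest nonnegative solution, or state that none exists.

6

gcd(19, 3) = 1  (19 = 6×3 + 1, 3 = 3×1).
1 divides 18, so solutions exist.
Back-substituting, 3×(-6) + 19×(1) = 1.
So 3×(-6) ≡ 1 (mod 19); multiply by 18: k ≡ -108 (mod 19).
Smallest nonnegative: k = -108 mod 19 = 6.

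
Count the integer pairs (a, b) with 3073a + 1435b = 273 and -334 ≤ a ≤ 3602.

19

gcd(3073, 1435) = 7  (3073 = 2·1435 + 203, 1435 = 7·203 + 14, 203 = 14·14 + 7, 14 = 2·7).
Back-substituting, 3073·(99) + 1435·(-212) = 7.
Scale by 39: particular solution (3861, -8268); reduce a mod 205: (171, -366).
General solution: a = 171 + 205t, b = -366 - 439t for integer t.
-334 ≤ 171 + 205t ≤ 3602 gives t ∈ [-2, 16], which is 19 values.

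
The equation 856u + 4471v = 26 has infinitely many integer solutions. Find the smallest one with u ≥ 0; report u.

gcd(4471, 856) = 1  (4471 = 5×856 + 191, 856 = 4×191 + 92, 191 = 2×92 + 7, 92 = 13×7 + 1, 7 = 7×1).
1 divides 26, so solutions exist.
Back-substituting, 856×(632) + 4471×(-121) = 1.
Scale by 26/1 = 26: (u₀, v₀) = (16432, -3146).
General solution: u = 16432 + 4471t, v = -3146 - 856t for integer t.
u ≥ 0: smallest is 16432 mod 4471 = 3019 (at t = -3), with v = -578.

3019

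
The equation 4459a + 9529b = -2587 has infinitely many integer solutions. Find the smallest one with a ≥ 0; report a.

gcd(9529, 4459) = 13  (9529 = 2*4459 + 611, 4459 = 7*611 + 182, 611 = 3*182 + 65, 182 = 2*65 + 52, 65 = 1*52 + 13, 52 = 4*13).
13 divides -2587, so solutions exist.
Back-substituting, 4459*(-156) + 9529*(73) = 13.
Scale by -2587/13 = -199: (a₀, b₀) = (31044, -14527).
General solution: a = 31044 + 733t, b = -14527 - 343t for integer t.
a ≥ 0: smallest is 31044 mod 733 = 258 (at t = -42), with b = -121.

258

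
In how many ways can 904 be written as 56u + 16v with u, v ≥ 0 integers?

gcd(56, 16) = 8.
By Bézout, 56·(1) + 16·(-3) = 8.
One solution: (1, 53).
General: u = 1 + 2t, v = 53 - 7t.
u ≥ 0 ⇒ t ≥ 0; v ≥ 0 ⇒ t ≤ 7. So t ∈ [0, 7]: 8 solutions.

8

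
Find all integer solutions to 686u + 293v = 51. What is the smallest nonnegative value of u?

273

gcd(686, 293) = 1.
1 divides 51, so solutions exist.
By Bézout, 686·(126) + 293·(-295) = 1.
Scale by 51/1 = 51: (u₀, v₀) = (6426, -15045).
General solution: u = 6426 + 293t, v = -15045 - 686t for integer t.
u ≥ 0: smallest is 6426 mod 293 = 273 (at t = -21), with v = -639.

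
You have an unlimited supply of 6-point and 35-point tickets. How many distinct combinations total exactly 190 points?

1

Need nonnegative integers with 6j + 35k = 190.
gcd(6, 35) = 1, and 6·(6) + 35·(-1) = 1.
So (j₀, k₀) = (1140, -190); general j = 1140 + 35t, k = -190 - 6t.
j ≥ 0 ⇒ t ≥ -32; k ≥ 0 ⇒ t ≤ -32. That's 1 value of t.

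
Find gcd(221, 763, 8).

1

gcd(763, 221) = 1  (763 = 3×221 + 100, 221 = 2×100 + 21, 100 = 4×21 + 16, 21 = 1×16 + 5, 16 = 3×5 + 1, 5 = 5×1).
gcd(1, 8) = 1.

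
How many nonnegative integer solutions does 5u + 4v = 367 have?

18

gcd(5, 4) = 1.
By Bézout, 5·(1) + 4·(-1) = 1.
One solution: (3, 88).
General: u = 3 + 4t, v = 88 - 5t.
u ≥ 0 ⇒ t ≥ 0; v ≥ 0 ⇒ t ≤ 17. So t ∈ [0, 17]: 18 solutions.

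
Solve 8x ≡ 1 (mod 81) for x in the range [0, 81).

71

gcd(81, 8) = 1.
By Bézout, 8*(-10) + 81*(1) = 1.
So 8*-10 ≡ 1 (mod 81), and -10 mod 81 = 71.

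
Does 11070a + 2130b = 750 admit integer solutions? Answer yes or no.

yes

gcd(11070, 2130) = 30  (11070 = 5×2130 + 420, 2130 = 5×420 + 30, 420 = 14×30).
30 divides 750, so integer solutions exist.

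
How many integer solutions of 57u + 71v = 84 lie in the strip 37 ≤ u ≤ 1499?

21

gcd(71, 57):
  71 = 1*57 + 14
  57 = 4*14 + 1
  14 = 14*1
so gcd(71, 57) = 1.
Back-substitute for Bézout coefficients:
  1 = 57 - 4*14
  ... = 57*(5) + 71*(-4)
Scale by 84: particular solution (420, -336); reduce u mod 71: (65, -51).
General solution: u = 65 + 71t, v = -51 - 57t for integer t.
37 ≤ 65 + 71t ≤ 1499 gives t ∈ [0, 20], which is 21 values.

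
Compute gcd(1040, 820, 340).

gcd(1040, 820) = 20  (1040 = 1×820 + 220, 820 = 3×220 + 160, 220 = 1×160 + 60, 160 = 2×60 + 40, 60 = 1×40 + 20, 40 = 2×20).
gcd(20, 340) = 20.

20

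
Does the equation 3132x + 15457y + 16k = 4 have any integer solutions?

gcd(15457, 3132) = 29  (15457 = 4*3132 + 2929, 3132 = 1*2929 + 203, 2929 = 14*203 + 87, 203 = 2*87 + 29, 87 = 3*29).
gcd(29, 16) = 1.
1 divides 4, so integer solutions exist.

yes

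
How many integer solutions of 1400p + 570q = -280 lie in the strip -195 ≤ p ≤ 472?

gcd(1400, 570) = 10  (1400 = 2×570 + 260, 570 = 2×260 + 50, 260 = 5×50 + 10, 50 = 5×10).
Back-substituting, 1400×(11) + 570×(-27) = 10.
Scale by -28: particular solution (-308, 756); reduce p mod 57: (34, -84).
General solution: p = 34 + 57t, q = -84 - 140t for integer t.
-195 ≤ 34 + 57t ≤ 472 gives t ∈ [-4, 7], which is 12 values.

12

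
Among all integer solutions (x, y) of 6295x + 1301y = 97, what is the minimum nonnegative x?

1220

gcd(6295, 1301):
  6295 = 4·1301 + 1091
  1301 = 1·1091 + 210
  1091 = 5·210 + 41
  210 = 5·41 + 5
  41 = 8·5 + 1
  5 = 5·1
so gcd(6295, 1301) = 1.
1 divides 97, so solutions exist.
Back-substitute for Bézout coefficients:
  1 = 41 - 8·5
  ... = 6295·(254) + 1301·(-1229)
Scale by 97/1 = 97: (x₀, y₀) = (24638, -119213).
General solution: x = 24638 + 1301t, y = -119213 - 6295t for integer t.
x ≥ 0: smallest is 24638 mod 1301 = 1220 (at t = -18), with y = -5903.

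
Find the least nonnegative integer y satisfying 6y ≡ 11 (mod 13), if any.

gcd(13, 6):
  13 = 2×6 + 1
  6 = 6×1
so gcd(13, 6) = 1.
1 divides 11, so solutions exist.
Back-substitute for Bézout coefficients:
  1 = 13 - 2×6
  ... = 6×(-2) + 13×(1)
So 6×(-2) ≡ 1 (mod 13); multiply by 11: y ≡ -22 (mod 13).
Smallest nonnegative: y = -22 mod 13 = 4.

4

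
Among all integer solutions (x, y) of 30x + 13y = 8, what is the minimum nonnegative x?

gcd(30, 13) = 1  (30 = 2×13 + 4, 13 = 3×4 + 1, 4 = 4×1).
1 divides 8, so solutions exist.
Back-substituting, 30×(-3) + 13×(7) = 1.
Scale by 8/1 = 8: (x₀, y₀) = (-24, 56).
General solution: x = -24 + 13t, y = 56 - 30t for integer t.
x ≥ 0: smallest is -24 mod 13 = 2 (at t = 2), with y = -4.

2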